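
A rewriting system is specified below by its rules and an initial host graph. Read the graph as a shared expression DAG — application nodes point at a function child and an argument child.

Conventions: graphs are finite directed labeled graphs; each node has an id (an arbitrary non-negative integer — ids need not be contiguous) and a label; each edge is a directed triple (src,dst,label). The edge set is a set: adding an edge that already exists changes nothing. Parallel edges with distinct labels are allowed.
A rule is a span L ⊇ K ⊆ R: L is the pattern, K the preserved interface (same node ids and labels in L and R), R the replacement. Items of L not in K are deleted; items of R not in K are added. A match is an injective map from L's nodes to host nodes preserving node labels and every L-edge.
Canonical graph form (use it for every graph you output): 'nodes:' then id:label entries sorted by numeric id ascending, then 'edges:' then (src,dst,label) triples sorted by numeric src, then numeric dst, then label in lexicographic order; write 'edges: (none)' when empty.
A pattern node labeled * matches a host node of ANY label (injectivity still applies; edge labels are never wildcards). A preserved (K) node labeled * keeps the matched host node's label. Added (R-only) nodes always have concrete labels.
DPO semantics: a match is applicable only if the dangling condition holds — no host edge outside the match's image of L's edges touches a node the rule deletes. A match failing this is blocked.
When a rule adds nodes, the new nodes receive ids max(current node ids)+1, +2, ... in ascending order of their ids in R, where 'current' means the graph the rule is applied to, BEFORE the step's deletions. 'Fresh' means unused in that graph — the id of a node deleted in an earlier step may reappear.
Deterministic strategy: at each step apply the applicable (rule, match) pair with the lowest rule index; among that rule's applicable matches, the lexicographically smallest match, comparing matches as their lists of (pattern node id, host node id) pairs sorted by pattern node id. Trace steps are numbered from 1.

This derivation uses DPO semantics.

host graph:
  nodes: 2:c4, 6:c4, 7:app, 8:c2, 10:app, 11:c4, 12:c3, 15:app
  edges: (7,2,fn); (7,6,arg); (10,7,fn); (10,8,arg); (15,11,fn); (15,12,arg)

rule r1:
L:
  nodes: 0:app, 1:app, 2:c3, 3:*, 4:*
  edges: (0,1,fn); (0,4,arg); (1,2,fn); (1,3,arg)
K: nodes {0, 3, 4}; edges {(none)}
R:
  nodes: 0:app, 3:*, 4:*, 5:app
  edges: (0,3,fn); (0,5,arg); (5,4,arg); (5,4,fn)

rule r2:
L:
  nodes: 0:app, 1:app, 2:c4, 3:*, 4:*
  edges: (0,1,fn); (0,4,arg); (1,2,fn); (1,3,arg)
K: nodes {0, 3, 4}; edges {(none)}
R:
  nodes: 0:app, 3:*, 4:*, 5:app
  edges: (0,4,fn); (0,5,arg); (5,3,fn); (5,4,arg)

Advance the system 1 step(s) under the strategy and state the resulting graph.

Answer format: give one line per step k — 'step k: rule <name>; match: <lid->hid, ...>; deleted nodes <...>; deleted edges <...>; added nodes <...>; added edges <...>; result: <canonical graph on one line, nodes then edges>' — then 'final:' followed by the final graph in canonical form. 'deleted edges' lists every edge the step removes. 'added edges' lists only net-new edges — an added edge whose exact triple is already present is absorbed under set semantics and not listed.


step 1: rule r2; match: 0->10, 1->7, 2->2, 3->6, 4->8; deleted nodes 2, 7; deleted edges (7,2,fn); (7,6,arg); (10,7,fn); (10,8,arg); added nodes 16; added edges (10,8,fn); (10,16,arg); (16,6,fn); (16,8,arg); result: nodes: 6:c4, 8:c2, 10:app, 11:c4, 12:c3, 15:app, 16:app edges: (10,8,fn); (10,16,arg); (15,11,fn); (15,12,arg); (16,6,fn); (16,8,arg)
final:
nodes: 6:c4, 8:c2, 10:app, 11:c4, 12:c3, 15:app, 16:app
edges: (10,8,fn); (10,16,arg); (15,11,fn); (15,12,arg); (16,6,fn); (16,8,arg)


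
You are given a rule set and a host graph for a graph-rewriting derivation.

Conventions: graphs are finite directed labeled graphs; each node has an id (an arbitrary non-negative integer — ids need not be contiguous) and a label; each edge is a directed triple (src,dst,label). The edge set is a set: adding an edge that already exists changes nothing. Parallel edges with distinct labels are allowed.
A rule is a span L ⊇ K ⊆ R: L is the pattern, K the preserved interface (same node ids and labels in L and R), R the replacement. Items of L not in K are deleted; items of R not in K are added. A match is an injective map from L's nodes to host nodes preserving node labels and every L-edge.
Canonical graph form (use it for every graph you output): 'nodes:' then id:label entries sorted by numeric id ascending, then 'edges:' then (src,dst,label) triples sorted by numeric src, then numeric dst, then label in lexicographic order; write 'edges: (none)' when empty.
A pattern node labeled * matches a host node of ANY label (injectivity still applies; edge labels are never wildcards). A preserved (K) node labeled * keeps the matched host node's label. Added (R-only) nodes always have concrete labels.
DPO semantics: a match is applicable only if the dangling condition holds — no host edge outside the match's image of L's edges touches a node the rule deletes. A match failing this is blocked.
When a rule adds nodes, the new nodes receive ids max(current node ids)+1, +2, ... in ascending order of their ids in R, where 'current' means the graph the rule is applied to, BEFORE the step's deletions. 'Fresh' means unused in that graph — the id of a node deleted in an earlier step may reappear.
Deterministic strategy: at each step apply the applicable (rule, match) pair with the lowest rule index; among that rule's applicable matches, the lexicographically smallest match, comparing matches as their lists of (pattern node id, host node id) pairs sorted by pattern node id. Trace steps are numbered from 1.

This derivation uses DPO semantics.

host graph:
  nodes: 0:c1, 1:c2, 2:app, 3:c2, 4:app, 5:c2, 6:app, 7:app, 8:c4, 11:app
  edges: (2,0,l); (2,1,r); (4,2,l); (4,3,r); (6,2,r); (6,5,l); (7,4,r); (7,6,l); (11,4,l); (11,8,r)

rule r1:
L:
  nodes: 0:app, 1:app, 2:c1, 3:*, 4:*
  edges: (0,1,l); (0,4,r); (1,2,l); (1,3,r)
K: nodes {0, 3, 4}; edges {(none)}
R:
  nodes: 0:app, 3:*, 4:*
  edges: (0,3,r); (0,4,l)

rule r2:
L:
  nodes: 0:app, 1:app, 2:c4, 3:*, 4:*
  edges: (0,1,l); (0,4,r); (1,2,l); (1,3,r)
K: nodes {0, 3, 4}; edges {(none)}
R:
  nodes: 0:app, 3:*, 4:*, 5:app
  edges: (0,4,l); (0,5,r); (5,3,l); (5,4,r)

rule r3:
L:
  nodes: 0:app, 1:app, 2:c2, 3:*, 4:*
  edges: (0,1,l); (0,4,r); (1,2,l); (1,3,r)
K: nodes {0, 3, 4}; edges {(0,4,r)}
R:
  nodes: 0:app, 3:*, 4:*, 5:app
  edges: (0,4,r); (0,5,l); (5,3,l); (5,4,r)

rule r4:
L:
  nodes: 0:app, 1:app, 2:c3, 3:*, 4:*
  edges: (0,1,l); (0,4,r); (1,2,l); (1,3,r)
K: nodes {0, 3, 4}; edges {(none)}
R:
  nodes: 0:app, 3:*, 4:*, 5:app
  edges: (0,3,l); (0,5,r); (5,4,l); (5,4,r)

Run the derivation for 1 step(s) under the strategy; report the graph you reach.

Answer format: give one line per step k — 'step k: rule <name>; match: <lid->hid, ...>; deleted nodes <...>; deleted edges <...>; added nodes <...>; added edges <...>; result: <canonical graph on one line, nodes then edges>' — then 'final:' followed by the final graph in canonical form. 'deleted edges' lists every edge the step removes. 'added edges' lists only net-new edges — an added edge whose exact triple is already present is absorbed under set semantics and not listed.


step 1: rule r3; match: 0->7, 1->6, 2->5, 3->2, 4->4; deleted nodes 5, 6; deleted edges (6,2,r); (6,5,l); (7,6,l); added nodes 12; added edges (7,12,l); (12,2,l); (12,4,r); result: nodes: 0:c1, 1:c2, 2:app, 3:c2, 4:app, 7:app, 8:c4, 11:app, 12:app edges: (2,0,l); (2,1,r); (4,2,l); (4,3,r); (7,4,r); (7,12,l); (11,4,l); (11,8,r); (12,2,l); (12,4,r)
final:
nodes: 0:c1, 1:c2, 2:app, 3:c2, 4:app, 7:app, 8:c4, 11:app, 12:app
edges: (2,0,l); (2,1,r); (4,2,l); (4,3,r); (7,4,r); (7,12,l); (11,4,l); (11,8,r); (12,2,l); (12,4,r)


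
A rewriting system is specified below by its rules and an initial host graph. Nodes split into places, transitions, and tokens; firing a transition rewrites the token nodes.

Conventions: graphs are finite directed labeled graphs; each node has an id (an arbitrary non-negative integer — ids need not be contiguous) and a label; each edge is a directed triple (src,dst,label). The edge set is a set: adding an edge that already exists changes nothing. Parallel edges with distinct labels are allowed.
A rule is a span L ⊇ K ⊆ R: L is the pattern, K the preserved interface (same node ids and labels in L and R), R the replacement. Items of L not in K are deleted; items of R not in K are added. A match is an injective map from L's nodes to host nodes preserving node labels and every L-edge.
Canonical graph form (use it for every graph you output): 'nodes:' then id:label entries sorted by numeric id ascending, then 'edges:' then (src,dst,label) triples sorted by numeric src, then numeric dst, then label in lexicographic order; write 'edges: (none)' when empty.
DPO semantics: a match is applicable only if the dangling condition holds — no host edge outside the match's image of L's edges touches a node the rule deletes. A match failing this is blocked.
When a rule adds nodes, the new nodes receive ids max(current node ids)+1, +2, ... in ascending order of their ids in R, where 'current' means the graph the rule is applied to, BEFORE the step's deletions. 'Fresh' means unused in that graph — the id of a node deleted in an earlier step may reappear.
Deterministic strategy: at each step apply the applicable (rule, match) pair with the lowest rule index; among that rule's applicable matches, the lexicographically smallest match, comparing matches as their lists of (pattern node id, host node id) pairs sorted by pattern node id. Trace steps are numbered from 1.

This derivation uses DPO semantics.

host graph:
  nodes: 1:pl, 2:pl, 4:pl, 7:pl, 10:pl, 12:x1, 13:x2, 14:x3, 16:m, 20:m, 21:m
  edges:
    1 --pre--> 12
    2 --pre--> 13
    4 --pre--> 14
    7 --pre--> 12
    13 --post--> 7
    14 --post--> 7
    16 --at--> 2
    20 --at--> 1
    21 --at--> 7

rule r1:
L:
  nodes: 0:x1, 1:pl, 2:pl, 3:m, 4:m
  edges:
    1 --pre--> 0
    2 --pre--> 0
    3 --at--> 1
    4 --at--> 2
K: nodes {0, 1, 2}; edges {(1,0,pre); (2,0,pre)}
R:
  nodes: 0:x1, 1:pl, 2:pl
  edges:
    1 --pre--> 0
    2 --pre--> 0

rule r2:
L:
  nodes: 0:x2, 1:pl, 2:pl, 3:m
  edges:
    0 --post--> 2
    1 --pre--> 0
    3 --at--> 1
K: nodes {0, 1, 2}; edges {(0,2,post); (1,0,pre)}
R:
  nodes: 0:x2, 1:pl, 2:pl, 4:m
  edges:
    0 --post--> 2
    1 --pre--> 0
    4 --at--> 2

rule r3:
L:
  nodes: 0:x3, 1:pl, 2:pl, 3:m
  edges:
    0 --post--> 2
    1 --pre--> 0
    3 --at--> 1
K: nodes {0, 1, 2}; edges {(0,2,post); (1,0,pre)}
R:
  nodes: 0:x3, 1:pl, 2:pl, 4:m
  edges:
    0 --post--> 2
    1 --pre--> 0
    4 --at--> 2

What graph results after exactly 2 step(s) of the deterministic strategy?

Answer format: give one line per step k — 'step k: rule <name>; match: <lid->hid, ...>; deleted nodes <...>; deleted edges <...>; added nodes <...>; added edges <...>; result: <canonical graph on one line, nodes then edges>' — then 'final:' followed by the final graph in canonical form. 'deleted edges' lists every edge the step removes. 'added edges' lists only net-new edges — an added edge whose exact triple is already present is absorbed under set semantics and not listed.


step 1: rule r1; match: 0->12, 1->1, 2->7, 3->20, 4->21; deleted nodes 20, 21; deleted edges (20,1,at); (21,7,at); added nodes (none); added edges (none); result: nodes: 1:pl, 2:pl, 4:pl, 7:pl, 10:pl, 12:x1, 13:x2, 14:x3, 16:m edges: (1,12,pre); (2,13,pre); (4,14,pre); (7,12,pre); (13,7,post); (14,7,post); (16,2,at)
step 2: rule r2; match: 0->13, 1->2, 2->7, 3->16; deleted nodes 16; deleted edges (16,2,at); added nodes 17; added edges (17,7,at); result: nodes: 1:pl, 2:pl, 4:pl, 7:pl, 10:pl, 12:x1, 13:x2, 14:x3, 17:m edges: (1,12,pre); (2,13,pre); (4,14,pre); (7,12,pre); (13,7,post); (14,7,post); (17,7,at)
final:
nodes: 1:pl, 2:pl, 4:pl, 7:pl, 10:pl, 12:x1, 13:x2, 14:x3, 17:m
edges: (1,12,pre); (2,13,pre); (4,14,pre); (7,12,pre); (13,7,post); (14,7,post); (17,7,at)


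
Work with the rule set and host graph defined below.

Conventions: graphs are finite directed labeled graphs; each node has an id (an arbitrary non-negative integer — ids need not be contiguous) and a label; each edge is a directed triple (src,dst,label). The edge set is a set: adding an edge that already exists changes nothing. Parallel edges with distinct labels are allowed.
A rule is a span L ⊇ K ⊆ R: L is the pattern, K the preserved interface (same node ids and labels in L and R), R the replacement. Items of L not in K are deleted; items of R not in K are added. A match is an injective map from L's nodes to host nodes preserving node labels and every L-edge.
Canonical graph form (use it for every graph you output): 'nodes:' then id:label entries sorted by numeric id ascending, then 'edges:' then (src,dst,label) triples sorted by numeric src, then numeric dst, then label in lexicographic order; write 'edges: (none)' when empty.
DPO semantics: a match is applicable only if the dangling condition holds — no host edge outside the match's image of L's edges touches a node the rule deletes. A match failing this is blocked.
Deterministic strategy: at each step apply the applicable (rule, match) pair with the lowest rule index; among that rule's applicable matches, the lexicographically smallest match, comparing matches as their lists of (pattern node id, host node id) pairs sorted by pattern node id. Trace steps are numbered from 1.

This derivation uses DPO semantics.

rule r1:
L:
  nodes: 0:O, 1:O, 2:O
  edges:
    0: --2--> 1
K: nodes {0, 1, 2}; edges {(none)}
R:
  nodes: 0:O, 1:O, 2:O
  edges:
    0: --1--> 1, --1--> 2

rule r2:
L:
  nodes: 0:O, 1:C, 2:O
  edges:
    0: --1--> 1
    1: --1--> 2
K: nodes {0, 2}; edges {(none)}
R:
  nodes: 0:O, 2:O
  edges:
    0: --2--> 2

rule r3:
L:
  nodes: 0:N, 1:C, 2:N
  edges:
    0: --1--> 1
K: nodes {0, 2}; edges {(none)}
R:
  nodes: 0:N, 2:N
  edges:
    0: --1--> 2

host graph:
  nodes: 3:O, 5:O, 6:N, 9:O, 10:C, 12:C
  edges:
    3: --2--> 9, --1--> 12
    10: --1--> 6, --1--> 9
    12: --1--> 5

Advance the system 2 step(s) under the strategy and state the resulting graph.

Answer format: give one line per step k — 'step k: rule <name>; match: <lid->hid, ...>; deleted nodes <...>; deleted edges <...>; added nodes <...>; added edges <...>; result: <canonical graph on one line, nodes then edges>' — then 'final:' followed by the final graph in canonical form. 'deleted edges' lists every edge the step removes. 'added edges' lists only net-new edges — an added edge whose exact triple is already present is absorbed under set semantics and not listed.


step 1: rule r1; match: 0->3, 1->9, 2->5; deleted nodes (none); deleted edges (3,9,2); added nodes (none); added edges (3,5,1); (3,9,1); result: nodes: 3:O, 5:O, 6:N, 9:O, 10:C, 12:C edges: (3,5,1); (3,9,1); (3,12,1); (10,6,1); (10,9,1); (12,5,1)
step 2: rule r2; match: 0->3, 1->12, 2->5; deleted nodes 12; deleted edges (3,12,1); (12,5,1); added nodes (none); added edges (3,5,2); result: nodes: 3:O, 5:O, 6:N, 9:O, 10:C edges: (3,5,1); (3,5,2); (3,9,1); (10,6,1); (10,9,1)
final:
nodes: 3:O, 5:O, 6:N, 9:O, 10:C
edges: (3,5,1); (3,5,2); (3,9,1); (10,6,1); (10,9,1)


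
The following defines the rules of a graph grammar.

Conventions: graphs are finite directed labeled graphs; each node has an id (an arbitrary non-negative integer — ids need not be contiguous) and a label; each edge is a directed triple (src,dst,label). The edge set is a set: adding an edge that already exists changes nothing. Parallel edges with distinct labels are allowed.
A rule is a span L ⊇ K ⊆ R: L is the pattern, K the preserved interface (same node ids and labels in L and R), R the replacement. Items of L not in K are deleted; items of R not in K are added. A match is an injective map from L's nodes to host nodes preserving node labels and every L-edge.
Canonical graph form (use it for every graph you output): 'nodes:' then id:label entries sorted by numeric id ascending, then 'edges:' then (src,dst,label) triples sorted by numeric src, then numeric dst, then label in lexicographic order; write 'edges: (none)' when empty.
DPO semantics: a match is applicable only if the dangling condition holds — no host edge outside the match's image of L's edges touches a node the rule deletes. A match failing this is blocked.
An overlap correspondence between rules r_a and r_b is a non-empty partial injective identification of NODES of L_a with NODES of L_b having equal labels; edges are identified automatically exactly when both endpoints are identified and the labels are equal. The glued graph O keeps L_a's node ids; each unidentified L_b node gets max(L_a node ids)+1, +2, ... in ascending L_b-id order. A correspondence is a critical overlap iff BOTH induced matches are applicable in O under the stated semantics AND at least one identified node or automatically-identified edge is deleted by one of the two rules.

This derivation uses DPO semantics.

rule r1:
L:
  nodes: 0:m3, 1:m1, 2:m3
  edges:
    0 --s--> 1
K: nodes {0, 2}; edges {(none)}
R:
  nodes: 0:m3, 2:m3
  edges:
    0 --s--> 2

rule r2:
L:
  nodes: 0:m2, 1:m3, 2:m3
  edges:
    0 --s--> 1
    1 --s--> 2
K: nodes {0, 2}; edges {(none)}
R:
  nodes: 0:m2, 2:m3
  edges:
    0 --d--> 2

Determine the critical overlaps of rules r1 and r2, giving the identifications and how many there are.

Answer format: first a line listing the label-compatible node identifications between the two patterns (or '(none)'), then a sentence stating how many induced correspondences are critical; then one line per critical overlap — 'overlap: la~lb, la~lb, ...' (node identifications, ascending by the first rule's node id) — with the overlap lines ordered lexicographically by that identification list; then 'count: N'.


label-compatible node identifications between L(r1) and L(r2): 0~1, 0~2, 2~1, 2~2
2 of the induced correspondences are critical overlaps of r1 and r2.
overlap: 0~2, 2~1
overlap: 2~1
count: 2


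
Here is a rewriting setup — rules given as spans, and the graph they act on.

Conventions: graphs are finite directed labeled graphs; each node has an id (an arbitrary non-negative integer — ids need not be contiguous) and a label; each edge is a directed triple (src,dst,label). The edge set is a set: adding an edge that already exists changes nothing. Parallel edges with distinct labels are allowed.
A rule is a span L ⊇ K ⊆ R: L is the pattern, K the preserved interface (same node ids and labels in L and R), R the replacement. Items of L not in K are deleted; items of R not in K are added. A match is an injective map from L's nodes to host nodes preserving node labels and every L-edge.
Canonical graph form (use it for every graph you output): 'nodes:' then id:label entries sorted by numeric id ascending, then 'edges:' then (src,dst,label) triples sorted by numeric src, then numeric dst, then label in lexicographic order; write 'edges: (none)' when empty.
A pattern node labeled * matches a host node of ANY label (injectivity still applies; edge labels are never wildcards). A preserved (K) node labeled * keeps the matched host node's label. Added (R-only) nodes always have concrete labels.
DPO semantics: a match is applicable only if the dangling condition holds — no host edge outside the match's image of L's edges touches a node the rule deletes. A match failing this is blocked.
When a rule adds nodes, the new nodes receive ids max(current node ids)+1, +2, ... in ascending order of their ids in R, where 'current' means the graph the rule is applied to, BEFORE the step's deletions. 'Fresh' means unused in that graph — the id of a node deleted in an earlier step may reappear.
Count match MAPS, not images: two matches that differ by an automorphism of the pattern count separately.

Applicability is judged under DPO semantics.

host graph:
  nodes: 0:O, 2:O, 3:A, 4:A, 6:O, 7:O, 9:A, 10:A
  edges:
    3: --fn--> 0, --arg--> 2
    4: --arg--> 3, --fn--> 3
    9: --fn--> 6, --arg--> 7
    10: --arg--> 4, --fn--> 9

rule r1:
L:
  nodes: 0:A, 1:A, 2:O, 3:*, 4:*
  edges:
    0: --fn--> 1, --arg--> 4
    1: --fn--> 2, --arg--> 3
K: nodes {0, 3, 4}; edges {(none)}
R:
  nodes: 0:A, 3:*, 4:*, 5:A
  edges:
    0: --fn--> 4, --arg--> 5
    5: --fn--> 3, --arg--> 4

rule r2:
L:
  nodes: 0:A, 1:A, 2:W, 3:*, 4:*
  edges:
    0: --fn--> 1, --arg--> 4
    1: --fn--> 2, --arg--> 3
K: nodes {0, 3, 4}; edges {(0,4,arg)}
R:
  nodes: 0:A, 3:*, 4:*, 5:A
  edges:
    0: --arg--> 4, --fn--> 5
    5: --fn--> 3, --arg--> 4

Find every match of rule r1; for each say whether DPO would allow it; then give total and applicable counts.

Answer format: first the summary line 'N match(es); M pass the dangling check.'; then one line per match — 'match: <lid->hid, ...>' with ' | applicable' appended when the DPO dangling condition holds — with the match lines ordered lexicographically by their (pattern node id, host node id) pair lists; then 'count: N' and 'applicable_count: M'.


1 match(es); 1 pass the dangling check.
match: 0->10, 1->9, 2->6, 3->7, 4->4 | applicable
count: 1
applicable_count: 1


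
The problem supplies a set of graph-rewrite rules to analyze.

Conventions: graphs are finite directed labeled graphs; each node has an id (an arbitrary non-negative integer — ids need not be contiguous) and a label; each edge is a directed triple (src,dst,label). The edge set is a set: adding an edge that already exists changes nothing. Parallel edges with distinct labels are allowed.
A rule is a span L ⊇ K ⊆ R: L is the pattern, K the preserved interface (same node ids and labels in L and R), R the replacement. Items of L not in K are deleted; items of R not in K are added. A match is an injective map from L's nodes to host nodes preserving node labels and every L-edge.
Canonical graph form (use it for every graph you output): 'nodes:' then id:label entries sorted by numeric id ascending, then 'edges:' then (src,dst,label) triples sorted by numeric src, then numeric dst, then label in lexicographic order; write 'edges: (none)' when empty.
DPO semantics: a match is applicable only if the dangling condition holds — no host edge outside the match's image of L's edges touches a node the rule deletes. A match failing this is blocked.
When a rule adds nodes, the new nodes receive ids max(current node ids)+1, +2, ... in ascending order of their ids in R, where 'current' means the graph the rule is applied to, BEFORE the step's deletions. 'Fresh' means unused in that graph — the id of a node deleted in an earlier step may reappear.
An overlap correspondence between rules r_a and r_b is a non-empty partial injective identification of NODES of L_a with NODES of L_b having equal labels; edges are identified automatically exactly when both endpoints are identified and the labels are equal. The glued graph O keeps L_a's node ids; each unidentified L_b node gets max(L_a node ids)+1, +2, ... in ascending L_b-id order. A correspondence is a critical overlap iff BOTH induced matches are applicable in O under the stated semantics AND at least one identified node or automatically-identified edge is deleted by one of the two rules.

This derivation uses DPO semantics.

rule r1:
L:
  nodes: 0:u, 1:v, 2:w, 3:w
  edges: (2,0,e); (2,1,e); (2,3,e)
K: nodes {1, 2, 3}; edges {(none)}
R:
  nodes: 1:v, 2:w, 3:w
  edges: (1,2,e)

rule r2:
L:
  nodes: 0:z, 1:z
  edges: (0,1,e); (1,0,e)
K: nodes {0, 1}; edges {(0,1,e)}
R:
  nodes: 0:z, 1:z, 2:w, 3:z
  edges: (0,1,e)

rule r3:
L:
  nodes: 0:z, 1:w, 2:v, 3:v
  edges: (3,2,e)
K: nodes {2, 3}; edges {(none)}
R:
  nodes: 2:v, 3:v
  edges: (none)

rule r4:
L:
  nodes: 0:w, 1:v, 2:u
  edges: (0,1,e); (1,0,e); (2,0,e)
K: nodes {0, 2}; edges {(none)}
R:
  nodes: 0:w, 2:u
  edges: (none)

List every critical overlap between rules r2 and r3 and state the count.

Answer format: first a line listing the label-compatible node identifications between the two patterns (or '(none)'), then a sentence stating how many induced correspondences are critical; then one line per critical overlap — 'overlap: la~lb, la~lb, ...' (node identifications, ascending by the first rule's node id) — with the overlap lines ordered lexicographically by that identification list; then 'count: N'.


label-compatible node identifications between L(r2) and L(r3): 0~0, 1~0
0 of the induced correspondences are critical overlaps of r2 and r3.
count: 0


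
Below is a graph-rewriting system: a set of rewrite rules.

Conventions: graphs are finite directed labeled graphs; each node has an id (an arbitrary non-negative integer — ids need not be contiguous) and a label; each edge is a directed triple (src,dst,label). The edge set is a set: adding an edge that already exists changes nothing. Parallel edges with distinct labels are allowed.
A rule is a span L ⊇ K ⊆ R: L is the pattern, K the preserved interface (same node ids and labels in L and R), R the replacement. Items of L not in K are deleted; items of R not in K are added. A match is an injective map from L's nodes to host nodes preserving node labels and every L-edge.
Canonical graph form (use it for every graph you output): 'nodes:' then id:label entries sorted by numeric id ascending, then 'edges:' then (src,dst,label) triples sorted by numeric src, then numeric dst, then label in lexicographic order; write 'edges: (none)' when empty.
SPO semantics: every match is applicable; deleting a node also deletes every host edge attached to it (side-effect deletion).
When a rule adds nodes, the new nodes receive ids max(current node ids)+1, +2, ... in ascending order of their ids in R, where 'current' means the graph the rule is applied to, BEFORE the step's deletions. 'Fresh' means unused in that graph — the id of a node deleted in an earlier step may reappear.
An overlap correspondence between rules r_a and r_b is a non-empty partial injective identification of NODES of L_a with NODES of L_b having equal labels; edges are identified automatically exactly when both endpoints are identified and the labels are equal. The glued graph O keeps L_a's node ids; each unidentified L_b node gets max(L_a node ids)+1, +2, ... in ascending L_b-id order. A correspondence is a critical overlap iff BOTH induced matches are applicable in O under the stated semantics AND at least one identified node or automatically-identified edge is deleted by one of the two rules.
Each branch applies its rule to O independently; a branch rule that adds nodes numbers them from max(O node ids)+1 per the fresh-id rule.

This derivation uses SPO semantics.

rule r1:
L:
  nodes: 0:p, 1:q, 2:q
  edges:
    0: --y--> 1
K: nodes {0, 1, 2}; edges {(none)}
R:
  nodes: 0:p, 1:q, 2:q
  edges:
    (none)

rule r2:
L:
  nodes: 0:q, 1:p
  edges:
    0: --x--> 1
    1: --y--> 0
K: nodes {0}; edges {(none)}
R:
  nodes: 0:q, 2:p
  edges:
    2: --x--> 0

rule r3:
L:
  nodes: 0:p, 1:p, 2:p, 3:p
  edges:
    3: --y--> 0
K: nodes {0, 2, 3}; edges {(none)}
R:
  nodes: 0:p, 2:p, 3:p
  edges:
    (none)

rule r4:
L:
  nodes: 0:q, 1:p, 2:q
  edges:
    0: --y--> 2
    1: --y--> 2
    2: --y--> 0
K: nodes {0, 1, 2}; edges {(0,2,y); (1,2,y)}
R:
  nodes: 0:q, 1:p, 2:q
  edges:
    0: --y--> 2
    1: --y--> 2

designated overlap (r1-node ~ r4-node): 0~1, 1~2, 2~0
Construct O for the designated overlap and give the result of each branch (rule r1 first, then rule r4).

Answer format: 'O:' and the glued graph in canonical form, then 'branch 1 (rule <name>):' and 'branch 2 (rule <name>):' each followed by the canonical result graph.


O:
nodes: 0:p, 1:q, 2:q
edges: (0,1,y); (1,2,y); (2,1,y)
branch 1 (rule r1):
nodes: 0:p, 1:q, 2:q
edges: (1,2,y); (2,1,y)
branch 2 (rule r4):
nodes: 0:p, 1:q, 2:q
edges: (0,1,y); (2,1,y)


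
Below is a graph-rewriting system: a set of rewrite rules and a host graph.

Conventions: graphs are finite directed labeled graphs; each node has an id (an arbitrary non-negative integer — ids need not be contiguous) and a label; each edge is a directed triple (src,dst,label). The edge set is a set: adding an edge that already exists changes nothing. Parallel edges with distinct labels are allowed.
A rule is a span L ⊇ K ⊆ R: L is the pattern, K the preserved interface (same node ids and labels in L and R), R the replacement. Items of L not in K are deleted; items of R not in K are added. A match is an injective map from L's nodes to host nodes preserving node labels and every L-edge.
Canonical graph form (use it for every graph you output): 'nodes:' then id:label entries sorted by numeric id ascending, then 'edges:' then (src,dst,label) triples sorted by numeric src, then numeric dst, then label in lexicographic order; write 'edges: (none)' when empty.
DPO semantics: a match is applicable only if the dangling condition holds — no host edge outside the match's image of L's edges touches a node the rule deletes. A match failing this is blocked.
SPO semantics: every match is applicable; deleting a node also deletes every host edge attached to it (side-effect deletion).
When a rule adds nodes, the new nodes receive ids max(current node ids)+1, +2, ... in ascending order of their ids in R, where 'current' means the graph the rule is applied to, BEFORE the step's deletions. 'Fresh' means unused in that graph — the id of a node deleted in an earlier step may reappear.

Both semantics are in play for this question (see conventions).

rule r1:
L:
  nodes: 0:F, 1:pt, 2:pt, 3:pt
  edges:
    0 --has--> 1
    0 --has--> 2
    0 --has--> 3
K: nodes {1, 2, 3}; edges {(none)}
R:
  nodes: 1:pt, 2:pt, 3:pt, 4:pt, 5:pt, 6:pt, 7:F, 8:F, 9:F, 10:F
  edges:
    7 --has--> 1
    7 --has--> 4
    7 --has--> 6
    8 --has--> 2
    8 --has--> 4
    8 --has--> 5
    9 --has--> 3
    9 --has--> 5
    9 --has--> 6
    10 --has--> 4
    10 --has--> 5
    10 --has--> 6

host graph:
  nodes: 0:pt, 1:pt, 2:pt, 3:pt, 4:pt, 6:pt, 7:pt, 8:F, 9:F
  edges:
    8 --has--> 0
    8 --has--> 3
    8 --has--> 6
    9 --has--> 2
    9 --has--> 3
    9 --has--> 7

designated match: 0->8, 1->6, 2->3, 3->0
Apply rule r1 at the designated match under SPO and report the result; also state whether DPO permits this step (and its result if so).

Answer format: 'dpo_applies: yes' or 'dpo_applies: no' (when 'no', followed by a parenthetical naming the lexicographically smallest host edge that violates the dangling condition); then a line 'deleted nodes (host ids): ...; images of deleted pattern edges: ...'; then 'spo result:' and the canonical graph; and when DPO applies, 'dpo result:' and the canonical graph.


dpo_applies: yes
deleted nodes (host ids): 8; images of deleted pattern edges: (8,0,has); (8,3,has); (8,6,has)
spo result:
nodes: 0:pt, 1:pt, 2:pt, 3:pt, 4:pt, 6:pt, 7:pt, 9:F, 10:pt, 11:pt, 12:pt, 13:F, 14:F, 15:F, 16:F
edges: (9,2,has); (9,3,has); (9,7,has); (13,6,has); (13,10,has); (13,12,has); (14,3,has); (14,10,has); (14,11,has); (15,0,has); (15,11,has); (15,12,has); (16,10,has); (16,11,has); (16,12,has)
dpo result:
nodes: 0:pt, 1:pt, 2:pt, 3:pt, 4:pt, 6:pt, 7:pt, 9:F, 10:pt, 11:pt, 12:pt, 13:F, 14:F, 15:F, 16:F
edges: (9,2,has); (9,3,has); (9,7,has); (13,6,has); (13,10,has); (13,12,has); (14,3,has); (14,10,has); (14,11,has); (15,0,has); (15,11,has); (15,12,has); (16,10,has); (16,11,has); (16,12,has)


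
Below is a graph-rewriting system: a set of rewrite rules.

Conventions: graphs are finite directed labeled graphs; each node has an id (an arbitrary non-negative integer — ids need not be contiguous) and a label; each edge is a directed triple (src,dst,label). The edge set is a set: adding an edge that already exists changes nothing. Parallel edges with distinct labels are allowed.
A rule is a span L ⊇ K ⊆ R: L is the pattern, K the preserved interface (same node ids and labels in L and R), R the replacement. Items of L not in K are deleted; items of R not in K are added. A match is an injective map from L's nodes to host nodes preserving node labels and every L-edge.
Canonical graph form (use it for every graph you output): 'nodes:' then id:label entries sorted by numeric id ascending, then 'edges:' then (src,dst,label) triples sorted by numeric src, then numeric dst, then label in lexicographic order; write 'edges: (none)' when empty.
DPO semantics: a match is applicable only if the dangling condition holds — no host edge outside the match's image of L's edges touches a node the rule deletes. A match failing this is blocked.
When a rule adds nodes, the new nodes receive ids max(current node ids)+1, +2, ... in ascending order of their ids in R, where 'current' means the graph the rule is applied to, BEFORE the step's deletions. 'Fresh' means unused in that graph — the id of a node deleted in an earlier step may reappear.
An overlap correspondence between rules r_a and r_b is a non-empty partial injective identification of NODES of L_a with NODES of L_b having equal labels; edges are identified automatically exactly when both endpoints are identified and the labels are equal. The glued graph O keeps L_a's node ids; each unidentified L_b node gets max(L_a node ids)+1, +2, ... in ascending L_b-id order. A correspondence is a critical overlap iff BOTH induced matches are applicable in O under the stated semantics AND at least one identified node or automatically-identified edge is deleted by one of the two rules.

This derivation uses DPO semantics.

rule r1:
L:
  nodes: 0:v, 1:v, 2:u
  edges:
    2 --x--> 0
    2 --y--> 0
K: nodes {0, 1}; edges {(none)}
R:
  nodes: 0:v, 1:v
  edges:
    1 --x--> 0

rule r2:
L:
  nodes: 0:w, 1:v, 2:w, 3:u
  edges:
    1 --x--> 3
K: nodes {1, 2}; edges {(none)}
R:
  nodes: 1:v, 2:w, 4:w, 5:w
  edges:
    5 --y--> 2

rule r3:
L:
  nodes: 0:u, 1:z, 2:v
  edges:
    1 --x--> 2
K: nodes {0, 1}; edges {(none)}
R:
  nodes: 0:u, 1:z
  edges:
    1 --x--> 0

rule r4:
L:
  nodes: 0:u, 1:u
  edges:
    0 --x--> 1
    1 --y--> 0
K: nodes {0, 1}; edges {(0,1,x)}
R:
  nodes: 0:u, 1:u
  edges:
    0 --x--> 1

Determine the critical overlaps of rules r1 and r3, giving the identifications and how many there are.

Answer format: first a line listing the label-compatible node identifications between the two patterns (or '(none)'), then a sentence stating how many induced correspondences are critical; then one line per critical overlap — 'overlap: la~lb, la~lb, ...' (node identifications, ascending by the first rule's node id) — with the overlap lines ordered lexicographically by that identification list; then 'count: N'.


label-compatible node identifications between L(r1) and L(r3): 0~2, 1~2, 2~0
3 of the induced correspondences are critical overlaps of r1 and r3.
overlap: 1~2
overlap: 1~2, 2~0
overlap: 2~0
count: 3


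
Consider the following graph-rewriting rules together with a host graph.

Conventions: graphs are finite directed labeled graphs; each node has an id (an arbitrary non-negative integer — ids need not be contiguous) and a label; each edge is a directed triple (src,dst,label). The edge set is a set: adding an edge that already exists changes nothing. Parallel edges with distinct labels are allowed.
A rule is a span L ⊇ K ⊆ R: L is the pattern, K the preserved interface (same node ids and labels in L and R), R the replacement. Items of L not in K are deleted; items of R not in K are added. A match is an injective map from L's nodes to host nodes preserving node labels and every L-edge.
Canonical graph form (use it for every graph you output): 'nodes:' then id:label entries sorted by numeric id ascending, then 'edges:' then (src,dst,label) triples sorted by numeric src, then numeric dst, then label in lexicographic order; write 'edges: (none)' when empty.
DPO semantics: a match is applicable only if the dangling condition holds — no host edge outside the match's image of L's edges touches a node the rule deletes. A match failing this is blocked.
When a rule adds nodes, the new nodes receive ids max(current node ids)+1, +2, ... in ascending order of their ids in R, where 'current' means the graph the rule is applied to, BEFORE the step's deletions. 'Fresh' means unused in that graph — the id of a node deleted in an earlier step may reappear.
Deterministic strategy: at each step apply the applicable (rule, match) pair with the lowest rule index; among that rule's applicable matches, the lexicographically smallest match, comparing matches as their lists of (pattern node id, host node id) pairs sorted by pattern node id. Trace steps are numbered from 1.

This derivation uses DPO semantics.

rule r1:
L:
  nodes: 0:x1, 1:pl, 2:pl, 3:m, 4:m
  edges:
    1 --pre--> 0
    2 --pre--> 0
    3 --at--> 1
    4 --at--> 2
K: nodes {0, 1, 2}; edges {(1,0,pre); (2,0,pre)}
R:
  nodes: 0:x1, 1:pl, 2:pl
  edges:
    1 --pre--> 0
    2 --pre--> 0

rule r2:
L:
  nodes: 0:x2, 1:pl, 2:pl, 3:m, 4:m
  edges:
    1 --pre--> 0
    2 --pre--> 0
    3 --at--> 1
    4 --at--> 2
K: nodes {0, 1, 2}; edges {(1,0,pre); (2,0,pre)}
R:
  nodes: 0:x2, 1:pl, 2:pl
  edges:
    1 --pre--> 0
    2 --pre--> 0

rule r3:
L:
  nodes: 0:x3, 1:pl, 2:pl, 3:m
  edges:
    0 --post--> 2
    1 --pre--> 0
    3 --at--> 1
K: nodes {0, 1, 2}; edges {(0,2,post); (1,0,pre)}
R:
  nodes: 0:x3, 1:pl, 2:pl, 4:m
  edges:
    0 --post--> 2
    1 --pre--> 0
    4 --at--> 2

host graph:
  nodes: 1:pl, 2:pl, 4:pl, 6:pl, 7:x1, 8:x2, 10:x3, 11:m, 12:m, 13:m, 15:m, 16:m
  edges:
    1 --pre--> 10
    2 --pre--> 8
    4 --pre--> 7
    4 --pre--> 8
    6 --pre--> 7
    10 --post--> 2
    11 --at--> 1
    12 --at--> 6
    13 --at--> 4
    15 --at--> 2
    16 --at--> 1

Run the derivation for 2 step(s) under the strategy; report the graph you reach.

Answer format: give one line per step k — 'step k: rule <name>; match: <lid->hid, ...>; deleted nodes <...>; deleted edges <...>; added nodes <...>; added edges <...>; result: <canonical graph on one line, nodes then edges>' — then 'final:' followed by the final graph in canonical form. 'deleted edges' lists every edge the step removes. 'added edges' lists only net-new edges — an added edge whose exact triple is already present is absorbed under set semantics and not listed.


step 1: rule r1; match: 0->7, 1->4, 2->6, 3->13, 4->12; deleted nodes 12, 13; deleted edges (12,6,at); (13,4,at); added nodes (none); added edges (none); result: nodes: 1:pl, 2:pl, 4:pl, 6:pl, 7:x1, 8:x2, 10:x3, 11:m, 15:m, 16:m edges: (1,10,pre); (2,8,pre); (4,7,pre); (4,8,pre); (6,7,pre); (10,2,post); (11,1,at); (15,2,at); (16,1,at)
step 2: rule r3; match: 0->10, 1->1, 2->2, 3->11; deleted nodes 11; deleted edges (11,1,at); added nodes 17; added edges (17,2,at); result: nodes: 1:pl, 2:pl, 4:pl, 6:pl, 7:x1, 8:x2, 10:x3, 15:m, 16:m, 17:m edges: (1,10,pre); (2,8,pre); (4,7,pre); (4,8,pre); (6,7,pre); (10,2,post); (15,2,at); (16,1,at); (17,2,at)
final:
nodes: 1:pl, 2:pl, 4:pl, 6:pl, 7:x1, 8:x2, 10:x3, 15:m, 16:m, 17:m
edges: (1,10,pre); (2,8,pre); (4,7,pre); (4,8,pre); (6,7,pre); (10,2,post); (15,2,at); (16,1,at); (17,2,at)


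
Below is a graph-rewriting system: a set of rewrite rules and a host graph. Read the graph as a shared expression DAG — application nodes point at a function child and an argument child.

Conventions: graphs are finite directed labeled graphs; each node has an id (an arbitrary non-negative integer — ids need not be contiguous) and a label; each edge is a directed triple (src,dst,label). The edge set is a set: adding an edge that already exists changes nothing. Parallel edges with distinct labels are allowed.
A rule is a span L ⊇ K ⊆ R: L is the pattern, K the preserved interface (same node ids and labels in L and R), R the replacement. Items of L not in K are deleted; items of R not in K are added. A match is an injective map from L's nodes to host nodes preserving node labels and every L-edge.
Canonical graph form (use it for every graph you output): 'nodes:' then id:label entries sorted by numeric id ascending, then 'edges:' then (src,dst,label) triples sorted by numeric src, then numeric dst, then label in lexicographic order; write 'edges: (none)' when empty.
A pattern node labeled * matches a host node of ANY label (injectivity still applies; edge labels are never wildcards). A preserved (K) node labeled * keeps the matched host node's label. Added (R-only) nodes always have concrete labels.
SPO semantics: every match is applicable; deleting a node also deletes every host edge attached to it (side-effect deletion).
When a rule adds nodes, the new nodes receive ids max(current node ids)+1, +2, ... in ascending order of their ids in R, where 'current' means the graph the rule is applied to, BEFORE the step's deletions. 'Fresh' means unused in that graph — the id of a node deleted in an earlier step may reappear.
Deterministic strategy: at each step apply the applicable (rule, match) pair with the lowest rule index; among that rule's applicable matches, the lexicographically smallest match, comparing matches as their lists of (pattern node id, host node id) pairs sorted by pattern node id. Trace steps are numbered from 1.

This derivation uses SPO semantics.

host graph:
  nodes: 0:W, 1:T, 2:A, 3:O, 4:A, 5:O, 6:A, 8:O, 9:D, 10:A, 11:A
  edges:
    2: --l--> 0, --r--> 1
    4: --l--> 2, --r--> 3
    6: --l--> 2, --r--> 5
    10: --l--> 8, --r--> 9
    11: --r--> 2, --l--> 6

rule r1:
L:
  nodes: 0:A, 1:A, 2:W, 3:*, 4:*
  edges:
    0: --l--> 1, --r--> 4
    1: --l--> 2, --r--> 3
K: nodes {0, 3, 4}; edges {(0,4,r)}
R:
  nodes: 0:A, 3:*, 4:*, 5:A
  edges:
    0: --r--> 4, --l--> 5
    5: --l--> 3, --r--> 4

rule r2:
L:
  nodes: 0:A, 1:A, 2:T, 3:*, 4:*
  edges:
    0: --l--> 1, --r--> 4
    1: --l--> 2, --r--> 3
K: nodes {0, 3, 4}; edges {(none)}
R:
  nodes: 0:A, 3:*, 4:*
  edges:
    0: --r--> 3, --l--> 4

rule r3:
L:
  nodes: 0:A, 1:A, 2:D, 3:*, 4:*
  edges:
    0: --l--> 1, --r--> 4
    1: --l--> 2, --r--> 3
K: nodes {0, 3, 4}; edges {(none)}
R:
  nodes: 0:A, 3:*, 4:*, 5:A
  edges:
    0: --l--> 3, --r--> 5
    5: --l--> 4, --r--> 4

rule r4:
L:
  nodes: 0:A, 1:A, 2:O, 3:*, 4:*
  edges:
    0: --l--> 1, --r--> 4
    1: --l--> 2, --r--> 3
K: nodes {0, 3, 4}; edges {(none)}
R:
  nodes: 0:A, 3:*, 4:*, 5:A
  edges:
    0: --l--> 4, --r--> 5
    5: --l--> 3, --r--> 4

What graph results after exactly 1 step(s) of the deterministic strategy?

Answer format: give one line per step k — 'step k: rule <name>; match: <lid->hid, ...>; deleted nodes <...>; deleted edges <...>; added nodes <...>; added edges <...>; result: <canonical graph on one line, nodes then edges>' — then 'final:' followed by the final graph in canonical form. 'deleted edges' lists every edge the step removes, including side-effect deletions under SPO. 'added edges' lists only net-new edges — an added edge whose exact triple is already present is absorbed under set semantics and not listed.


step 1: rule r1; match: 0->4, 1->2, 2->0, 3->1, 4->3; deleted nodes 0, 2; deleted edges (2,0,l); (2,1,r); (4,2,l); (6,2,l); (11,2,r); added nodes 12; added edges (4,12,l); (12,1,l); (12,3,r); result: nodes: 1:T, 3:O, 4:A, 5:O, 6:A, 8:O, 9:D, 10:A, 11:A, 12:A edges: (4,3,r); (4,12,l); (6,5,r); (10,8,l); (10,9,r); (11,6,l); (12,1,l); (12,3,r)
final:
nodes: 1:T, 3:O, 4:A, 5:O, 6:A, 8:O, 9:D, 10:A, 11:A, 12:A
edges: (4,3,r); (4,12,l); (6,5,r); (10,8,l); (10,9,r); (11,6,l); (12,1,l); (12,3,r)
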